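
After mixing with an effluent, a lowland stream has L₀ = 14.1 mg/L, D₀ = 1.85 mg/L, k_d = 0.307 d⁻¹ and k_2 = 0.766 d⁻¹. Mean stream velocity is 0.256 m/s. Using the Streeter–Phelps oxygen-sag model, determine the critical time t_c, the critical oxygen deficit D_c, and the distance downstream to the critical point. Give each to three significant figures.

t_c ≈ 1.52 d; D_c ≈ 3.55 mg/L; x_c ≈ 33.5 km

t_c = [1/(k_2−k_d)] ln[(k_2/k_d)(1 − D₀(k_2−k_d)/(k_d L₀))]
= [1/(0.766−0.307)] ln[(0.766/0.307)(1 − 1.85×0.4590/(0.307×14.1))]
= (1/0.4590) ln[2.495 × 0.8038] = 2.179 × ln(2.006) = 2.179 × 0.6960 = 1.516 d.
L(t_c) = L₀ e^(−k_d t_c) = 14.1 × 0.6278 = 8.852 mg/L, and at the critical point k_2 D_c = k_d L, so D_c = (0.307/0.766) × 8.852 = 3.548 mg/L.
x_c = v t_c = 0.256 m/s × 1.516 d × 86400 s/d = 33540 m ≈ 33.5 km.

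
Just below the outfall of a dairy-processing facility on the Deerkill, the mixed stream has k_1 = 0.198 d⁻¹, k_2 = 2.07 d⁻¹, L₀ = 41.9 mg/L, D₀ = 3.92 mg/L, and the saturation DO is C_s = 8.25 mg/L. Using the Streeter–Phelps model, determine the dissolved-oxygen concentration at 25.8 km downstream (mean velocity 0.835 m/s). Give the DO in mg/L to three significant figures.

Travel time t = x/v = 25.8 km / (0.835 m/s) = 25800 m / 0.835 m/s = 30900 s = 0.3576 d.
k_1 L₀/(k_2−k_1) = 0.198×41.9/(2.07−0.198) = 8.296/1.872 = 4.432 mg/L.
e^(−k_1 t) = e^(−0.198×0.3576) = 0.9316; e^(−k_2 t) = e^(−2.07×0.3576) = 0.4770.
D = 4.432 × (0.9316 − 0.4770) + 3.92 × 0.4770 = 2.015 + 1.870 = 3.885 mg/L.
DO = C_s − D = 8.25 − 3.885 = 4.365 mg/L.

DO ≈ 4.37 mg/L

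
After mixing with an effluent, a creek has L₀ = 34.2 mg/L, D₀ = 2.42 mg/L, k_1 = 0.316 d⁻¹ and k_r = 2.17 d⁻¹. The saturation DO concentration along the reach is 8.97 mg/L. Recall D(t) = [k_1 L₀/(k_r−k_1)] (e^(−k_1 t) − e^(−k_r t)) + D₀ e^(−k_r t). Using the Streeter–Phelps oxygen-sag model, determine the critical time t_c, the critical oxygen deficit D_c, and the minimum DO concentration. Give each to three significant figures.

With k_r/k_1 = 6.867 and 1 − D₀(k_r−k_1)/(k_1 L₀) = 0.5848,
t_c = ln(6.867 × 0.5848) / (2.17 − 0.316) = ln(4.016) / 1.854 = 1.390/1.854 = 0.7499 d.
L(t_c) = L₀ e^(−k_1 t_c) = 34.2 × 0.7890 = 26.98 mg/L, and at the critical point k_r D_c = k_1 L, so D_c = (0.316/2.17) × 26.98 = 3.930 mg/L.
Minimum DO = C_s − D_c = 8.97 − 3.930 = 5.040 mg/L.

t_c ≈ 0.750 d; D_c ≈ 3.93 mg/L; min DO ≈ 5.04 mg/L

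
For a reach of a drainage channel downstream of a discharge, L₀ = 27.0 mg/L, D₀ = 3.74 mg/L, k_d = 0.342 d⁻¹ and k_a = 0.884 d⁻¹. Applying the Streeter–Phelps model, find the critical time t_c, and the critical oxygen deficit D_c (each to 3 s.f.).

t_c ≈ 1.29 d; D_c ≈ 6.71 mg/L

t_c = [1/(k_a−k_d)] ln[(k_a/k_d)(1 − D₀(k_a−k_d)/(k_d L₀))]
= [1/(0.884−0.342)] ln[(0.884/0.342)(1 − 3.74×0.5420/(0.342×27.0))]
= (1/0.5420) ln[2.585 × 0.7805] = 1.845 × ln(2.017) = 1.845 × 0.7018 = 1.295 d.
L(t_c) = L₀ e^(−k_d t_c) = 27.0 × 0.6422 = 17.34 mg/L, and at the critical point k_a D_c = k_d L, so D_c = (0.342/0.884) × 17.34 = 6.708 mg/L.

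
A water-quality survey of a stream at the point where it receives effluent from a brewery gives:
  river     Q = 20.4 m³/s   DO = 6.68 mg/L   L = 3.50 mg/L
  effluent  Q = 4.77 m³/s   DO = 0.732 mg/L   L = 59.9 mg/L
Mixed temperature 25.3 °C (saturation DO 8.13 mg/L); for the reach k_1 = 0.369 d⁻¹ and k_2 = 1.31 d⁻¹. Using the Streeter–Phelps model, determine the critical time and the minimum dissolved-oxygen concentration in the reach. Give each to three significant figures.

t_c ≈ 0.685 d; minimum DO ≈ 5.03 mg/L

Mixed DO = (20.4×6.68 + 4.77×0.732)/(20.4+4.77) = 139.8/25.17 = 5.553 mg/L.
Mixed L₀ = (20.4×3.50 + 4.77×59.9)/(25.17) = 357.1/25.17 = 14.19 mg/L.
Initial deficit D₀ = C_s − DO₀ = 8.13 − 5.553 = 2.577 mg/L.
t_c = (1/0.9410) ln[(1.31/0.369)(1 − 2.577×0.9410/(0.369×14.19))] = 1.063 × ln(1.906) = 0.6853 d.
D_c = (0.369/1.31) × 14.19 × e^(−0.369×0.6853) = 0.2817 × 14.19 × 0.7766 = 3.104 mg/L.
Minimum DO = 8.13 − 3.104 = 5.026 mg/L.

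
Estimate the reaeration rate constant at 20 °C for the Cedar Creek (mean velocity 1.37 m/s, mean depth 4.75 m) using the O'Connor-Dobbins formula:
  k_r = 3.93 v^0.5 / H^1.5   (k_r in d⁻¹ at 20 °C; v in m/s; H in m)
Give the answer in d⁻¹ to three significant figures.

k_r ≈ 0.444 d⁻¹

k_r = 3.93 × 1.37^0.5 / 4.75^1.5 = 3.93 × 1.170 / 10.35 = 0.4443 d⁻¹.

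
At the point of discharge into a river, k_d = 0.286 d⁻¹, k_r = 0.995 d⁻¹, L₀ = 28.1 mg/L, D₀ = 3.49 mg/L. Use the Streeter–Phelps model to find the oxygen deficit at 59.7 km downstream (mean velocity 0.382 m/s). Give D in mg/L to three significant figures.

D ≈ 5.46 mg/L

Travel time t = x/v = 59.7 km / (0.382 m/s) = 59700 m / 0.382 m/s = 156300 s = 1.809 d.
k_d L₀/(k_r−k_d) = 0.286×28.1/(0.995−0.286) = 8.037/0.7090 = 11.34 mg/L.
e^(−k_d t) = e^(−0.286×1.809) = 0.5961; e^(−k_r t) = e^(−0.995×1.809) = 0.1653.
D = 11.34 × (0.5961 − 0.1653) + 3.49 × 0.1653 = 4.883 + 0.5770 = 5.460 mg/L.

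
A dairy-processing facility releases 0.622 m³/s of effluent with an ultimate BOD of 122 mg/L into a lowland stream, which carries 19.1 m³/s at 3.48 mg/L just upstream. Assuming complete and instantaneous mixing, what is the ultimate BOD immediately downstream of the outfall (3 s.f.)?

7.22 mg/L

Flow-weighted mixing: C = (Q_r C_r + Q_w C_w)/(Q_r + Q_w)
= (19.1×3.48 + 0.622×122)/(19.1 + 0.622) = 142.4/19.72 = 7.218 mg/L.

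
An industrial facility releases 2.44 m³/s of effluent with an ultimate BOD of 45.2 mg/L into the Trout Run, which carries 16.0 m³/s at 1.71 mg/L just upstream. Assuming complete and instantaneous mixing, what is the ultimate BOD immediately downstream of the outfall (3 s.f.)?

7.46 mg/L

Flow-weighted mixing: C = (Q_r C_r + Q_w C_w)/(Q_r + Q_w)
= (16.0×1.71 + 2.44×45.2)/(16.0 + 2.44) = 137.6/18.44 = 7.465 mg/L.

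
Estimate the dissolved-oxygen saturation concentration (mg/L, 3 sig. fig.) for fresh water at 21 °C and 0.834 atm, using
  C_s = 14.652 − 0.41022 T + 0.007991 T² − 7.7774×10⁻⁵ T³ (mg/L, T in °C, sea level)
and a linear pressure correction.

At sea level: C_s = 14.652 − 0.41022×21 + 0.007991×21² − 7.7774×10⁻⁵×21³ = 8.841 mg/L.
Pressure correction: C_s' = 8.841 × 0.834 = 7.374 mg/L.

C_s ≈ 7.37 mg/L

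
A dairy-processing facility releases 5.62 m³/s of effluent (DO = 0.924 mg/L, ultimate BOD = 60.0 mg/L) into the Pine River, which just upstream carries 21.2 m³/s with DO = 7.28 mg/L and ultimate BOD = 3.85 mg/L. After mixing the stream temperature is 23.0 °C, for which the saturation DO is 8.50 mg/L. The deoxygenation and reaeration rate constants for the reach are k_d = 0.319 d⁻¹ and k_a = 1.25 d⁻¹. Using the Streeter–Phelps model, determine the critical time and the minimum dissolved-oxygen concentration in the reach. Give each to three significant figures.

t_c ≈ 0.771 d; minimum DO ≈ 5.38 mg/L

Mixed DO = (21.2×7.28 + 5.62×0.924)/(21.2+5.62) = 159.5/26.82 = 5.948 mg/L.
Mixed L₀ = (21.2×3.85 + 5.62×60.0)/(26.82) = 418.8/26.82 = 15.62 mg/L.
Initial deficit D₀ = C_s − DO₀ = 8.50 − 5.948 = 2.552 mg/L.
t_c = (1/0.9310) ln[(1.25/0.319)(1 − 2.552×0.9310/(0.319×15.62))] = 1.074 × ln(2.050) = 0.7709 d.
D_c = (0.319/1.25) × 15.62 × e^(−0.319×0.7709) = 0.2552 × 15.62 × 0.7820 = 3.116 mg/L.
Minimum DO = 8.50 − 3.116 = 5.384 mg/L.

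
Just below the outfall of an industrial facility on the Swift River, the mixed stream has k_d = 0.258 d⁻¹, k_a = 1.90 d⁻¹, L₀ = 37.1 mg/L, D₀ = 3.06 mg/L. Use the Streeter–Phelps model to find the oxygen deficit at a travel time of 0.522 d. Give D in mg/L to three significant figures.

D ≈ 4.07 mg/L

k_d L₀/(k_a−k_d) = 0.258×37.1/(1.90−0.258) = 9.572/1.642 = 5.829 mg/L.
e^(−k_d t) = e^(−0.258×0.5220) = 0.8740; e^(−k_a t) = e^(−1.90×0.5220) = 0.3709.
D = 5.829 × (0.8740 − 0.3709) + 3.06 × 0.3709 = 2.933 + 1.135 = 4.068 mg/L.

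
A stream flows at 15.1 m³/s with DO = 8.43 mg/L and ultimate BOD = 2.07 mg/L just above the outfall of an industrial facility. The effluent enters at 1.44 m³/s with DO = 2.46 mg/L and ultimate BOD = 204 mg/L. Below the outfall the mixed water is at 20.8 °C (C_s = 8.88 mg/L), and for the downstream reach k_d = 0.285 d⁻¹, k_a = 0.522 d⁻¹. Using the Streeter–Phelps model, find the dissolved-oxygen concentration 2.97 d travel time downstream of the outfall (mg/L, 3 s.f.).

DO ≈ 3.55 mg/L

Mixed DO = (15.1×8.43 + 1.44×2.46)/(15.1+1.44) = 130.8/16.54 = 7.910 mg/L.
Mixed L₀ = (15.1×2.07 + 1.44×204)/(16.54) = 325.0/16.54 = 19.65 mg/L.
Initial deficit D₀ = C_s − DO₀ = 8.88 − 7.910 = 0.9698 mg/L.
D(2.97) = [0.285×19.65/(0.522−0.285)](e^(−0.285×2.97) − e^(−0.522×2.97)) + 0.9698 e^(−0.522×2.97)
= 23.63 × (0.4289 − 0.2122) + 0.9698 × 0.2122 = 5.328 mg/L.
DO = 8.88 − 5.328 = 3.552 mg/L.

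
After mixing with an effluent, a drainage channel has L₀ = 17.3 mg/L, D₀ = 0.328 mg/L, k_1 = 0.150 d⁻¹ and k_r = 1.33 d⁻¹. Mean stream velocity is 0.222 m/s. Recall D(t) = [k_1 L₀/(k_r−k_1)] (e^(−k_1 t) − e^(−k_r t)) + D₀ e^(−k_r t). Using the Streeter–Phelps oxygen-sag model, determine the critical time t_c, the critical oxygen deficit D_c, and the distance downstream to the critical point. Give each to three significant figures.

t_c ≈ 1.71 d; D_c ≈ 1.51 mg/L; x_c ≈ 32.8 km

At the critical point dD/dt = 0, so k_1 L₀ e^(−k_1 t) = k_r D. Substituting D(t) from the Streeter–Phelps equation and solving for t gives
t_c = ln[(k_r/k_1)(1 − D₀(k_r−k_1)/(k_1 L₀))] / (k_r−k_1).
Here k_r−k_1 = 1.180 d⁻¹ and 1 − D₀(k_r−k_1)/(k_1 L₀) = 1 − 0.328×1.180/(0.150×17.3) = 0.8509, so
t_c = ln(8.867 × 0.8509) / 1.180 = 2.021 / 1.180 = 1.713 d.
D_c = (k_1/k_r) L₀ e^(−k_1 t_c) = (0.150/1.33) × 17.3 × e^(−0.150×1.713) = 0.1128 × 17.3 × 0.7735 = 1.509 mg/L.
x_c = v t_c = 0.222 m/s × 1.713 d × 86400 s/d = 32850 m ≈ 32.8 km.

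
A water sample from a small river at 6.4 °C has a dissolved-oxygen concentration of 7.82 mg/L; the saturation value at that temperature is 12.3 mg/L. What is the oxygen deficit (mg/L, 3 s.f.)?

D = C_s − C = 12.3 − 7.82 = 4.48 mg/L.

D ≈ 4.48 mg/L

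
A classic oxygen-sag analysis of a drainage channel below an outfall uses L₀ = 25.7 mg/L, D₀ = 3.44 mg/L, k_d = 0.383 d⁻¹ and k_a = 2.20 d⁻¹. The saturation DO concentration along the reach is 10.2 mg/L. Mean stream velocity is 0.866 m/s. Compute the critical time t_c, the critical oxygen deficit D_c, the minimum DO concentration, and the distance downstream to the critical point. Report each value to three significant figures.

t_c = [1/(k_a−k_d)] ln[(k_a/k_d)(1 − D₀(k_a−k_d)/(k_d L₀))]
= [1/(2.20−0.383)] ln[(2.20/0.383)(1 − 3.44×1.817/(0.383×25.7))]
= (1/1.817) ln[5.744 × 0.3650] = 0.5504 × ln(2.097) = 0.5504 × 0.7403 = 0.4074 d.
L(t_c) = L₀ e^(−k_d t_c) = 25.7 × 0.8555 = 21.99 mg/L, and at the critical point k_a D_c = k_d L, so D_c = (0.383/2.20) × 21.99 = 3.828 mg/L.
Minimum DO = C_s − D_c = 10.2 − 3.828 = 6.372 mg/L.
x_c = v t_c = 0.866 m/s × 0.4074 d × 86400 s/d = 30480 m ≈ 30.5 km.

t_c ≈ 0.407 d; D_c ≈ 3.83 mg/L; min DO ≈ 6.37 mg/L; x_c ≈ 30.5 km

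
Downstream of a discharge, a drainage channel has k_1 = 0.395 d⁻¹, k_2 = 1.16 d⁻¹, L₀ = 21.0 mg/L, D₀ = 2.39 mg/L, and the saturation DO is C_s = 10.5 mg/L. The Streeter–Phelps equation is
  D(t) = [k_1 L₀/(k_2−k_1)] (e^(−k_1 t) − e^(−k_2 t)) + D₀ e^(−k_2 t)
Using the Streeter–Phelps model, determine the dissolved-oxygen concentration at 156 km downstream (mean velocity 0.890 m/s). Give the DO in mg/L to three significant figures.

DO ≈ 6.44 mg/L

Travel time t = x/v = 156 km / (0.890 m/s) = 156000 m / 0.890 m/s = 175300 s = 2.029 d.
k_1 L₀/(k_2−k_1) = 0.395×21.0/(1.16−0.395) = 8.295/0.7650 = 10.84 mg/L.
e^(−k_1 t) = e^(−0.395×2.029) = 0.4487; e^(−k_2 t) = e^(−1.16×2.029) = 0.09505.
D = 10.84 × (0.4487 − 0.09505) + 2.39 × 0.09505 = 3.835 + 0.2272 = 4.062 mg/L.
DO = C_s − D = 10.5 − 4.062 = 6.438 mg/L.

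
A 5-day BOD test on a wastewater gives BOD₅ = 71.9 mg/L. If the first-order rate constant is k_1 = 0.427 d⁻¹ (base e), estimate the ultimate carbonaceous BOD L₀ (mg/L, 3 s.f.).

BOD₅ = L₀(1 − e^(−5k_1)) ⇒ L₀ = BOD₅ / (1 − e^(−5×0.427))
= 71.9 / (1 − 0.1182) = 71.9 / 0.8818 = 81.54 mg/L.

L₀ ≈ 81.5 mg/L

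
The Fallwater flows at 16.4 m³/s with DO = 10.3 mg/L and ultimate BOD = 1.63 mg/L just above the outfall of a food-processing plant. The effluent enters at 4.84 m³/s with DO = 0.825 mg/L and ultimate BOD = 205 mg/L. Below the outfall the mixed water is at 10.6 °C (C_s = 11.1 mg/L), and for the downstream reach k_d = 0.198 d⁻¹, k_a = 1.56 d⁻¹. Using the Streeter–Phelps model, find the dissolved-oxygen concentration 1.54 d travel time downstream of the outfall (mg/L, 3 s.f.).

DO ≈ 6.32 mg/L

Mixed DO = (16.4×10.3 + 4.84×0.825)/(16.4+4.84) = 172.9/21.24 = 8.141 mg/L.
Mixed L₀ = (16.4×1.63 + 4.84×205)/(21.24) = 1019/21.24 = 47.97 mg/L.
Initial deficit D₀ = C_s − DO₀ = 11.1 − 8.141 = 2.959 mg/L.
D(1.54) = [0.198×47.97/(1.56−0.198)](e^(−0.198×1.54) − e^(−1.56×1.54)) + 2.959 e^(−1.56×1.54)
= 6.974 × (0.7372 − 0.09050) + 2.959 × 0.09050 = 4.778 mg/L.
DO = 11.1 − 4.778 = 6.322 mg/L.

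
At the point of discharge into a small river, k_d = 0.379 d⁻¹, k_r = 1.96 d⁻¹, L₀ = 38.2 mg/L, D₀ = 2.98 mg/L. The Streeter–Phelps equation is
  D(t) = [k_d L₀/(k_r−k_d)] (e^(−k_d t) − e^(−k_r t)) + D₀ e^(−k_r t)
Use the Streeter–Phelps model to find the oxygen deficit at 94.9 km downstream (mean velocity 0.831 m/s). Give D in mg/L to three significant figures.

D ≈ 5.09 mg/L

Travel time t = x/v = 94.9 km / (0.831 m/s) = 94900 m / 0.831 m/s = 114200 s = 1.322 d.
k_d L₀/(k_r−k_d) = 0.379×38.2/(1.96−0.379) = 14.48/1.581 = 9.157 mg/L.
e^(−k_d t) = e^(−0.379×1.322) = 0.6060; e^(−k_r t) = e^(−1.96×1.322) = 0.07497.
D = 9.157 × (0.6060 − 0.07497) + 2.98 × 0.07497 = 4.862 + 0.2234 = 5.086 mg/L.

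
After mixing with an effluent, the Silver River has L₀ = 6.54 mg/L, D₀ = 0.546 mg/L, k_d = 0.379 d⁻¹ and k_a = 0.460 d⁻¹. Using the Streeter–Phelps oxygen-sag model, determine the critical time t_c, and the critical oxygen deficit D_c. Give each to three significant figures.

t_c ≈ 2.17 d; D_c ≈ 2.37 mg/L

At the critical point dD/dt = 0, so k_d L₀ e^(−k_d t) = k_a D. Substituting D(t) from the Streeter–Phelps equation and solving for t gives
t_c = ln[(k_a/k_d)(1 − D₀(k_a−k_d)/(k_d L₀))] / (k_a−k_d).
Here k_a−k_d = 0.08100 d⁻¹ and 1 − D₀(k_a−k_d)/(k_d L₀) = 1 − 0.546×0.08100/(0.379×6.54) = 0.9822, so
t_c = ln(1.214 × 0.9822) / 0.08100 = 0.1757 / 0.08100 = 2.169 d.
L(t_c) = L₀ e^(−k_d t_c) = 6.54 × 0.4395 = 2.875 mg/L, and at the critical point k_a D_c = k_d L, so D_c = (0.379/0.460) × 2.875 = 2.368 mg/L.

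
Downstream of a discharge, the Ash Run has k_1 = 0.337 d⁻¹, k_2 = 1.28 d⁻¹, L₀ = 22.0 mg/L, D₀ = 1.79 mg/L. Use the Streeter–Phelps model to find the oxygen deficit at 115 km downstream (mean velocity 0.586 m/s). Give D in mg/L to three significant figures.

D ≈ 3.33 mg/L

Travel time t = x/v = 115 km / (0.586 m/s) = 115000 m / 0.586 m/s = 196200 s = 2.271 d.
k_1 L₀/(k_2−k_1) = 0.337×22.0/(1.28−0.337) = 7.414/0.9430 = 7.862 mg/L.
e^(−k_1 t) = e^(−0.337×2.271) = 0.4651; e^(−k_2 t) = e^(−1.28×2.271) = 0.05462.
D = 7.862 × (0.4651 − 0.05462) + 1.79 × 0.05462 = 3.227 + 0.09777 = 3.325 mg/L.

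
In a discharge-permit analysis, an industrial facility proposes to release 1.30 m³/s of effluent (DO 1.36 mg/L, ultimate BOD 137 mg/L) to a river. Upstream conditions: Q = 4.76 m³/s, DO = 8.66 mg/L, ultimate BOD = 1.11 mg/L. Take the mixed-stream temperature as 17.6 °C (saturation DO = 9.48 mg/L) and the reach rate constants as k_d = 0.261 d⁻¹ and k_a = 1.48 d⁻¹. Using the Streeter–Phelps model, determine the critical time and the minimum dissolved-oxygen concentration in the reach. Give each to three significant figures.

t_c ≈ 1.05 d; minimum DO ≈ 5.42 mg/L

Mixed DO = (4.76×8.66 + 1.30×1.36)/(4.76+1.30) = 42.99/6.060 = 7.094 mg/L.
Mixed L₀ = (4.76×1.11 + 1.30×137)/(6.060) = 183.4/6.060 = 30.26 mg/L.
Initial deficit D₀ = C_s − DO₀ = 9.48 − 7.094 = 2.386 mg/L.
t_c = (1/1.219) ln[(1.48/0.261)(1 − 2.386×1.219/(0.261×30.26))] = 0.8203 × ln(3.582) = 1.047 d.
D_c = (0.261/1.48) × 30.26 × e^(−0.261×1.047) = 0.1764 × 30.26 × 0.7609 = 4.061 mg/L.
Minimum DO = 9.48 − 4.061 = 5.419 mg/L.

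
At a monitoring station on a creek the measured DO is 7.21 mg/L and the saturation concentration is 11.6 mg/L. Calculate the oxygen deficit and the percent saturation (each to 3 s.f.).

D ≈ 4.39 mg/L; 62.2 % saturation

D = C_s − C = 11.6 − 7.21 = 4.39 mg/L.
% saturation = 7.21/11.6 × 100 = 62.2 %.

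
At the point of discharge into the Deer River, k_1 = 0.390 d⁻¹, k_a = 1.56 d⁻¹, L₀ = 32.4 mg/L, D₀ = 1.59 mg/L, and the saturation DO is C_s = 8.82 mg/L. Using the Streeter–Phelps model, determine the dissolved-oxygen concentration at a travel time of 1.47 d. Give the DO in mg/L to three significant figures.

k_1 L₀/(k_a−k_1) = 0.390×32.4/(1.56−0.390) = 12.64/1.170 = 10.80 mg/L.
e^(−k_1 t) = e^(−0.390×1.470) = 0.5637; e^(−k_a t) = e^(−1.56×1.470) = 0.1009.
D = 10.80 × (0.5637 − 0.1009) + 1.59 × 0.1009 = 4.997 + 0.1605 = 5.158 mg/L.
DO = C_s − D = 8.82 − 5.158 = 3.662 mg/L.

DO ≈ 3.66 mg/L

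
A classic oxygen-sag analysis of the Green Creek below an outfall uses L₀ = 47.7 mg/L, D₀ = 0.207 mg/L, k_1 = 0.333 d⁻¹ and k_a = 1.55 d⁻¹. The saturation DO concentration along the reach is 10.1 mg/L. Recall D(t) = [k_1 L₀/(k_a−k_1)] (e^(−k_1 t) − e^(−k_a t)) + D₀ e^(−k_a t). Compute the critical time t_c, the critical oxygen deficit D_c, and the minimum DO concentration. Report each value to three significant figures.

t_c = [1/(k_a−k_1)] ln[(k_a/k_1)(1 − D₀(k_a−k_1)/(k_1 L₀))]
= [1/(1.55−0.333)] ln[(1.55/0.333)(1 − 0.207×1.217/(0.333×47.7))]
= (1/1.217) ln[4.655 × 0.9841] = 0.8217 × ln(4.581) = 0.8217 × 1.522 = 1.251 d.
L(t_c) = L₀ e^(−k_1 t_c) = 47.7 × 0.6594 = 31.45 mg/L, and at the critical point k_a D_c = k_1 L, so D_c = (0.333/1.55) × 31.45 = 6.757 mg/L.
Minimum DO = C_s − D_c = 10.1 − 6.757 = 3.343 mg/L.

t_c ≈ 1.25 d; D_c ≈ 6.76 mg/L; min DO ≈ 3.34 mg/L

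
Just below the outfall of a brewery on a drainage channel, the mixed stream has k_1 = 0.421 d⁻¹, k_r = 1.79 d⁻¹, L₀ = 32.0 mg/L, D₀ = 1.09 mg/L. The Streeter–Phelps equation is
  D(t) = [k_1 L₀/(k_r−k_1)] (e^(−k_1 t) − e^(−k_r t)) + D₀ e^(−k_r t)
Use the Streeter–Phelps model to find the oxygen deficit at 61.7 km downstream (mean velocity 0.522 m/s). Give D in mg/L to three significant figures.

Travel time t = x/v = 61.7 km / (0.522 m/s) = 61700 m / 0.522 m/s = 118200 s = 1.368 d.
k_1 L₀/(k_r−k_1) = 0.421×32.0/(1.79−0.421) = 13.47/1.369 = 9.841 mg/L.
e^(−k_1 t) = e^(−0.421×1.368) = 0.5622; e^(−k_r t) = e^(−1.79×1.368) = 0.08640.
D = 9.841 × (0.5622 − 0.08640) + 1.09 × 0.08640 = 4.682 + 0.09417 = 4.776 mg/L.

D ≈ 4.78 mg/L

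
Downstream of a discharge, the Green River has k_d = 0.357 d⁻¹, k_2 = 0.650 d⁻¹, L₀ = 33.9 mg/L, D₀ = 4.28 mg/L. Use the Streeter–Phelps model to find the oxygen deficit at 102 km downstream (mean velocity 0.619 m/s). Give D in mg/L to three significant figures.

Travel time t = x/v = 102 km / (0.619 m/s) = 102000 m / 0.619 m/s = 164800 s = 1.907 d.
k_d L₀/(k_2−k_d) = 0.357×33.9/(0.650−0.357) = 12.10/0.2930 = 41.30 mg/L.
e^(−k_d t) = e^(−0.357×1.907) = 0.5062; e^(−k_2 t) = e^(−0.650×1.907) = 0.2895.
D = 41.30 × (0.5062 − 0.2895) + 4.28 × 0.2895 = 8.951 + 1.239 = 10.19 mg/L.

D ≈ 10.2 mg/L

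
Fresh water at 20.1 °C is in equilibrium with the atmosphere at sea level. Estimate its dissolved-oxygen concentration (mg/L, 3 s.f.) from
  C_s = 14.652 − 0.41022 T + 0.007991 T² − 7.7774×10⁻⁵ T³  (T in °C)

C_s = 14.652 − 0.41022×20.1 + 0.007991×20.1² − 7.7774×10⁻⁵×20.1³ = 9.003 mg/L.

C_s ≈ 9.00 mg/L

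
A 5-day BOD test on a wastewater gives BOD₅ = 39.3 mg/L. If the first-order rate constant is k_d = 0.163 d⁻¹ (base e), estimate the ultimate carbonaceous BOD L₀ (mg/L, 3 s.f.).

BOD₅ = L₀(1 − e^(−5k_d)) ⇒ L₀ = BOD₅ / (1 − e^(−5×0.163))
= 39.3 / (1 − 0.4426) = 39.3 / 0.5574 = 70.51 mg/L.

L₀ ≈ 70.5 mg/L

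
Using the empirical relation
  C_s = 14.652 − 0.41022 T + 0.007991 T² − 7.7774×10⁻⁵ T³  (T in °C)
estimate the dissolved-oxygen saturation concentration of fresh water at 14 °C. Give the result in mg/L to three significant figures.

C_s = 14.652 − 0.41022×14 + 0.007991×14² − 7.7774×10⁻⁵×14³ = 10.26 mg/L.

C_s ≈ 10.3 mg/L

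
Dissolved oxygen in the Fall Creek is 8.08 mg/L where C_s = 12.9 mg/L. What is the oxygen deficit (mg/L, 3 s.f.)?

D = C_s − C = 12.9 − 8.08 = 4.82 mg/L.

D ≈ 4.82 mg/L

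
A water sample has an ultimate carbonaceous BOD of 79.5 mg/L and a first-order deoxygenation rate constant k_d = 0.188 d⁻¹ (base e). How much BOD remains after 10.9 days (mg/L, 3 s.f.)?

L ≈ 10.2 mg/L

L_t = L₀ e^(−k_d t) = 79.5 × e^(−0.188×10.9) = 79.5 × 0.1288 = 10.24 mg/L.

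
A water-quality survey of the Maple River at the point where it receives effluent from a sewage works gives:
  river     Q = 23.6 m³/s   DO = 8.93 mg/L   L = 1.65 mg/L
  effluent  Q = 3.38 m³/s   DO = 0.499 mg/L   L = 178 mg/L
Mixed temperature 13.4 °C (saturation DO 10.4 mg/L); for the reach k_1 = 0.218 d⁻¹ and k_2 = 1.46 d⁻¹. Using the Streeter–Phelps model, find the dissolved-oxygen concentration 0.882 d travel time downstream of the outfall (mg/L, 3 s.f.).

DO ≈ 7.41 mg/L

Mixed DO = (23.6×8.93 + 3.38×0.499)/(23.6+3.38) = 212.4/26.98 = 7.874 mg/L.
Mixed L₀ = (23.6×1.65 + 3.38×178)/(26.98) = 640.6/26.98 = 23.74 mg/L.
Initial deficit D₀ = C_s − DO₀ = 10.4 − 7.874 = 2.526 mg/L.
D(0.882) = [0.218×23.74/(1.46−0.218)](e^(−0.218×0.882) − e^(−1.46×0.882)) + 2.526 e^(−1.46×0.882)
= 4.167 × (0.8251 − 0.2759) + 2.526 × 0.2759 = 2.986 mg/L.
DO = 10.4 − 2.986 = 7.414 mg/L.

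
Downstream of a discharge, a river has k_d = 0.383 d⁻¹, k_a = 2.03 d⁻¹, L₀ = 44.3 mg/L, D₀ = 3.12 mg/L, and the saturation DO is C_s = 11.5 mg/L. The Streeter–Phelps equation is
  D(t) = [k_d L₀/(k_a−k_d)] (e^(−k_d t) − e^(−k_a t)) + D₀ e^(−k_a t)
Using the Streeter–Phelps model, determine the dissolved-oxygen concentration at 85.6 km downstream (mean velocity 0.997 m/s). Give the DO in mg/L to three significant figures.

Travel time t = x/v = 85.6 km / (0.997 m/s) = 85600 m / 0.997 m/s = 85860 s = 0.9937 d.
k_d L₀/(k_a−k_d) = 0.383×44.3/(2.03−0.383) = 16.97/1.647 = 10.30 mg/L.
e^(−k_d t) = e^(−0.383×0.9937) = 0.6835; e^(−k_a t) = e^(−2.03×0.9937) = 0.1330.
D = 10.30 × (0.6835 − 0.1330) + 3.12 × 0.1330 = 5.670 + 0.4150 = 6.085 mg/L.
DO = C_s − D = 11.5 − 6.085 = 5.415 mg/L.

DO ≈ 5.41 mg/L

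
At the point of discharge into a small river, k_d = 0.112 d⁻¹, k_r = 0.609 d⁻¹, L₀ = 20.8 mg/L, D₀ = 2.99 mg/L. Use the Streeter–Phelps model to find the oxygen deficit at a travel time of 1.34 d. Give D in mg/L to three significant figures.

k_d L₀/(k_r−k_d) = 0.112×20.8/(0.609−0.112) = 2.330/0.4970 = 4.687 mg/L.
e^(−k_d t) = e^(−0.112×1.340) = 0.8606; e^(−k_r t) = e^(−0.609×1.340) = 0.4422.
D = 4.687 × (0.8606 − 0.4422) + 2.99 × 0.4422 = 1.961 + 1.322 = 3.284 mg/L.

D ≈ 3.28 mg/L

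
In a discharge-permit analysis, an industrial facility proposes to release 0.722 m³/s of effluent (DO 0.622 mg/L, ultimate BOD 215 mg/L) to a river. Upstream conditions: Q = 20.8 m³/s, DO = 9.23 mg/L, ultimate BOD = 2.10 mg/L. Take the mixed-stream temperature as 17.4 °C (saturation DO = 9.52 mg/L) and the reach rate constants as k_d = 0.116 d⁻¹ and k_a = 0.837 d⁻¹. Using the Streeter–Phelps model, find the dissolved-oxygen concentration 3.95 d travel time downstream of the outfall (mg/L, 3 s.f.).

DO ≈ 8.61 mg/L

Mixed DO = (20.8×9.23 + 0.722×0.622)/(20.8+0.722) = 192.4/21.52 = 8.941 mg/L.
Mixed L₀ = (20.8×2.10 + 0.722×215)/(21.52) = 198.9/21.52 = 9.242 mg/L.
Initial deficit D₀ = C_s − DO₀ = 9.52 − 8.941 = 0.5788 mg/L.
D(3.95) = [0.116×9.242/(0.837−0.116)](e^(−0.116×3.95) − e^(−0.837×3.95)) + 0.5788 e^(−0.837×3.95)
= 1.487 × (0.6324 − 0.03666) + 0.5788 × 0.03666 = 0.9071 mg/L.
DO = 9.52 − 0.9071 = 8.613 mg/L.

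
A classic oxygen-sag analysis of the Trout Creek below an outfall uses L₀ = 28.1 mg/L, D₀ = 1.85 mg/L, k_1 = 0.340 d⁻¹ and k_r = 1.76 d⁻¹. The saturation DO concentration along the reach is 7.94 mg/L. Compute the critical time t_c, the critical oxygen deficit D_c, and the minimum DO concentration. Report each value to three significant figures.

t_c = [1/(k_r−k_1)] ln[(k_r/k_1)(1 − D₀(k_r−k_1)/(k_1 L₀))]
= [1/(1.76−0.340)] ln[(1.76/0.340)(1 − 1.85×1.420/(0.340×28.1))]
= (1/1.420) ln[5.176 × 0.7250] = 0.7042 × ln(3.753) = 0.7042 × 1.323 = 0.9314 d.
L(t_c) = L₀ e^(−k_1 t_c) = 28.1 × 0.7286 = 20.47 mg/L, and at the critical point k_r D_c = k_1 L, so D_c = (0.340/1.76) × 20.47 = 3.955 mg/L.
Minimum DO = C_s − D_c = 7.94 − 3.955 = 3.985 mg/L.

t_c ≈ 0.931 d; D_c ≈ 3.95 mg/L; min DO ≈ 3.99 mg/L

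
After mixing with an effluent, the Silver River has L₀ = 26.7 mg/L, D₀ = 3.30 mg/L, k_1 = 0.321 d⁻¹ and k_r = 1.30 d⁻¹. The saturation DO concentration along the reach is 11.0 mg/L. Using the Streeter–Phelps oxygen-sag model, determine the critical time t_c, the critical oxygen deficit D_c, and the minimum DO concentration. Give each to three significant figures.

With k_r/k_1 = 4.050 and 1 − D₀(k_r−k_1)/(k_1 L₀) = 0.6231,
t_c = ln(4.050 × 0.6231) / (1.30 − 0.321) = ln(2.523) / 0.9790 = 0.9256/0.9790 = 0.9454 d.
D_c = (k_1/k_r) L₀ e^(−k_1 t_c) = (0.321/1.30) × 26.7 × e^(−0.321×0.9454) = 0.2469 × 26.7 × 0.7382 = 4.867 mg/L.
Minimum DO = C_s − D_c = 11.0 − 4.867 = 6.133 mg/L.

t_c ≈ 0.945 d; D_c ≈ 4.87 mg/L; min DO ≈ 6.13 mg/L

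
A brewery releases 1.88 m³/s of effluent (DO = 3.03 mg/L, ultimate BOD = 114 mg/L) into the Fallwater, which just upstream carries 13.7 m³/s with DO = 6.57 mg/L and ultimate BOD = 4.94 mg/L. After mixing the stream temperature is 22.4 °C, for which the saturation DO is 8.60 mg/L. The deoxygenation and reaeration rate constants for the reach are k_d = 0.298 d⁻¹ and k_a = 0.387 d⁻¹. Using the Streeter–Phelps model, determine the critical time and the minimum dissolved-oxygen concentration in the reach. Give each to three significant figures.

Mixed DO = (13.7×6.57 + 1.88×3.03)/(13.7+1.88) = 95.71/15.58 = 6.143 mg/L.
Mixed L₀ = (13.7×4.94 + 1.88×114)/(15.58) = 282.0/15.58 = 18.10 mg/L.
Initial deficit D₀ = C_s − DO₀ = 8.60 − 6.143 = 2.457 mg/L.
t_c = (1/0.08900) ln[(0.387/0.298)(1 − 2.457×0.08900/(0.298×18.10))] = 11.24 × ln(1.246) = 2.471 d.
D_c = (0.298/0.387) × 18.10 × e^(−0.298×2.471) = 0.7700 × 18.10 × 0.4788 = 6.674 mg/L.
Minimum DO = 8.60 − 6.674 = 1.926 mg/L.

t_c ≈ 2.47 d; minimum DO ≈ 1.93 mg/L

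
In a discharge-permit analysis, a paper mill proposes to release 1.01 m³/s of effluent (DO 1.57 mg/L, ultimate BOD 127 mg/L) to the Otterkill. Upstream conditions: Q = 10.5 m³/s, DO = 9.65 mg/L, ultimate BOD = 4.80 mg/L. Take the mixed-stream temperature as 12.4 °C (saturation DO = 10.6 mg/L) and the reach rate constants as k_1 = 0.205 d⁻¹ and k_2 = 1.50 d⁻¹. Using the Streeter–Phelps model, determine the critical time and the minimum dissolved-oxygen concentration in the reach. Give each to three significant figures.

t_c ≈ 0.669 d; minimum DO ≈ 8.75 mg/L

Mixed DO = (10.5×9.65 + 1.01×1.57)/(10.5+1.01) = 102.9/11.51 = 8.941 mg/L.
Mixed L₀ = (10.5×4.80 + 1.01×127)/(11.51) = 178.7/11.51 = 15.52 mg/L.
Initial deficit D₀ = C_s − DO₀ = 10.6 − 8.941 = 1.659 mg/L.
t_c = (1/1.295) ln[(1.50/0.205)(1 − 1.659×1.295/(0.205×15.52))] = 0.7722 × ln(2.377) = 0.6686 d.
D_c = (0.205/1.50) × 15.52 × e^(−0.205×0.6686) = 0.1367 × 15.52 × 0.8719 = 1.850 mg/L.
Minimum DO = 10.6 − 1.850 = 8.750 mg/L.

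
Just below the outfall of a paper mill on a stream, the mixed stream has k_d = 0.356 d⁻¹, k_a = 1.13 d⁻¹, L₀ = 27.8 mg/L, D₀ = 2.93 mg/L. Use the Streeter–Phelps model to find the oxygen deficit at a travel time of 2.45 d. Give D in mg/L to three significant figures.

D ≈ 4.73 mg/L

k_d L₀/(k_a−k_d) = 0.356×27.8/(1.13−0.356) = 9.897/0.7740 = 12.79 mg/L.
e^(−k_d t) = e^(−0.356×2.450) = 0.4180; e^(−k_a t) = e^(−1.13×2.450) = 0.06276.
D = 12.79 × (0.4180 − 0.06276) + 2.93 × 0.06276 = 4.543 + 0.1839 = 4.727 mg/L.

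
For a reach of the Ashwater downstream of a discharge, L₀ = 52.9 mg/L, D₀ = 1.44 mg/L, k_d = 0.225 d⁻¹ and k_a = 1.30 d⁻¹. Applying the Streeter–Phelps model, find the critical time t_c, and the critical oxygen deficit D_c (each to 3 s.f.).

t_c = [1/(k_a−k_d)] ln[(k_a/k_d)(1 − D₀(k_a−k_d)/(k_d L₀))]
= [1/(1.30−0.225)] ln[(1.30/0.225)(1 − 1.44×1.075/(0.225×52.9))]
= (1/1.075) ln[5.778 × 0.8699] = 0.9302 × ln(5.026) = 0.9302 × 1.615 = 1.502 d.
D_c = (k_d/k_a) L₀ e^(−k_d t_c) = (0.225/1.30) × 52.9 × e^(−0.225×1.502) = 0.1731 × 52.9 × 0.7132 = 6.530 mg/L.

t_c ≈ 1.50 d; D_c ≈ 6.53 mg/L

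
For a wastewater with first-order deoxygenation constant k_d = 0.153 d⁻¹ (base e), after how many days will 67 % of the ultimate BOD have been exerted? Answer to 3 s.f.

y/L₀ = 1 − e^(−k_d t) = 0.67 ⇒ e^(−k_d t) = 0.330
t = −ln(0.330) / 0.153 = 1.109 / 0.153 = 7.246 d.

t ≈ 7.25 d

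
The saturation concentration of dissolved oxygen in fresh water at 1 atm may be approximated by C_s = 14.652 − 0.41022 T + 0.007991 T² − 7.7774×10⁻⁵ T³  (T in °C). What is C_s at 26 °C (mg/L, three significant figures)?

C_s ≈ 8.02 mg/L

C_s = 14.652 − 0.41022×26 + 0.007991×26² − 7.7774×10⁻⁵×26³ = 8.021 mg/L.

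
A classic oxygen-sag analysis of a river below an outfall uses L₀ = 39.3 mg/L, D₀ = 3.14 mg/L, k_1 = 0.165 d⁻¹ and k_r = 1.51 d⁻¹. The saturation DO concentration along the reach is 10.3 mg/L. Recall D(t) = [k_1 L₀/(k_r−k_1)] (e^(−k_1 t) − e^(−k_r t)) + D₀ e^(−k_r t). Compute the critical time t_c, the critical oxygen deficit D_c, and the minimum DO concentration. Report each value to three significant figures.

With k_r/k_1 = 9.152 and 1 − D₀(k_r−k_1)/(k_1 L₀) = 0.3487,
t_c = ln(9.152 × 0.3487) / (1.51 − 0.165) = ln(3.191) / 1.345 = 1.160/1.345 = 0.8628 d.
D_c = (k_1/k_r) L₀ e^(−k_1 t_c) = (0.165/1.51) × 39.3 × e^(−0.165×0.8628) = 0.1093 × 39.3 × 0.8673 = 3.725 mg/L.
Minimum DO = C_s − D_c = 10.3 − 3.725 = 6.575 mg/L.

t_c ≈ 0.863 d; D_c ≈ 3.72 mg/L; min DO ≈ 6.58 mg/L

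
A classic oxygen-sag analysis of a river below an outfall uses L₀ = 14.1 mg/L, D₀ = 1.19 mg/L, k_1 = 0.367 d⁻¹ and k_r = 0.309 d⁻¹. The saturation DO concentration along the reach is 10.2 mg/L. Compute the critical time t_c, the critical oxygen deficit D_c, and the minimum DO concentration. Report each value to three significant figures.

t_c ≈ 2.74 d; D_c ≈ 6.13 mg/L; min DO ≈ 4.07 mg/L

With k_r/k_1 = 0.8420 and 1 − D₀(k_r−k_1)/(k_1 L₀) = 1.013,
t_c = ln(0.8420 × 1.013) / (0.309 − 0.367) = ln(0.8532) / -0.05800 = -0.1588/-0.05800 = 2.737 d.
D_c = (k_1/k_r) L₀ e^(−k_1 t_c) = (0.367/0.309) × 14.1 × e^(−0.367×2.737) = 1.188 × 14.1 × 0.3662 = 6.132 mg/L.
Minimum DO = C_s − D_c = 10.2 − 6.132 = 4.068 mg/L.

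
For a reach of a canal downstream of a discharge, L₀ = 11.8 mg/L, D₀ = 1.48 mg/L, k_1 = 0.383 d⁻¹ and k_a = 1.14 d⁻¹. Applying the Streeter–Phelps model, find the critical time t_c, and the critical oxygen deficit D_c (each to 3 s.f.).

t_c ≈ 1.06 d; D_c ≈ 2.64 mg/L

At the critical point dD/dt = 0, so k_1 L₀ e^(−k_1 t) = k_a D. Substituting D(t) from the Streeter–Phelps equation and solving for t gives
t_c = ln[(k_a/k_1)(1 − D₀(k_a−k_1)/(k_1 L₀))] / (k_a−k_1).
Here k_a−k_1 = 0.7570 d⁻¹ and 1 − D₀(k_a−k_1)/(k_1 L₀) = 1 − 1.48×0.7570/(0.383×11.8) = 0.7521, so
t_c = ln(2.977 × 0.7521) / 0.7570 = 0.8059 / 0.7570 = 1.065 d.
L(t_c) = L₀ e^(−k_1 t_c) = 11.8 × 0.6652 = 7.849 mg/L, and at the critical point k_a D_c = k_1 L, so D_c = (0.383/1.14) × 7.849 = 2.637 mg/L.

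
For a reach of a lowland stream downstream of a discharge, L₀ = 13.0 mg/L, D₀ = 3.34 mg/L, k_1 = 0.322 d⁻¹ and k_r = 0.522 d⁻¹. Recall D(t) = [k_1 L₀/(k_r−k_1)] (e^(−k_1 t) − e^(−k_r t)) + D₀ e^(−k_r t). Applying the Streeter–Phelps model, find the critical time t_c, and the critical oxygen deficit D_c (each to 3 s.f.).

t_c ≈ 1.55 d; D_c ≈ 4.87 mg/L

t_c = [1/(k_r−k_1)] ln[(k_r/k_1)(1 − D₀(k_r−k_1)/(k_1 L₀))]
= [1/(0.522−0.322)] ln[(0.522/0.322)(1 − 3.34×0.2000/(0.322×13.0))]
= (1/0.2000) ln[1.621 × 0.8404] = 5.000 × ln(1.362) = 5.000 × 0.3093 = 1.546 d.
L(t_c) = L₀ e^(−k_1 t_c) = 13.0 × 0.6078 = 7.901 mg/L, and at the critical point k_r D_c = k_1 L, so D_c = (0.322/0.522) × 7.901 = 4.874 mg/L.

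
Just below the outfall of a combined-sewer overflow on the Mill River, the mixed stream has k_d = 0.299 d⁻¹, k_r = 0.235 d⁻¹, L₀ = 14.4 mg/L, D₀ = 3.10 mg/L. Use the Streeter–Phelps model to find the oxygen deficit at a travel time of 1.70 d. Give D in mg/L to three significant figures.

D ≈ 6.73 mg/L

k_d L₀/(k_r−k_d) = 0.299×14.4/(0.235−0.299) = 4.306/-0.06400 = -67.28 mg/L.
e^(−k_d t) = e^(−0.299×1.700) = 0.6015; e^(−k_r t) = e^(−0.235×1.700) = 0.6707.
D = -67.28 × (0.6015 − 0.6707) + 3.10 × 0.6707 = 4.651 + 2.079 = 6.730 mg/L.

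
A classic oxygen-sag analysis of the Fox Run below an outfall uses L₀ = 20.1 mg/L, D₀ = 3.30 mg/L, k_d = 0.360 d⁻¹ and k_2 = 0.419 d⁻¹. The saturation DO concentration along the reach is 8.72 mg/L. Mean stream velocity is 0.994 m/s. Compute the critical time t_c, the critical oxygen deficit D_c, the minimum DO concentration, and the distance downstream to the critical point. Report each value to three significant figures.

t_c ≈ 2.11 d; D_c ≈ 8.08 mg/L; min DO ≈ 0.640 mg/L; x_c ≈ 181 km

t_c = [1/(k_2−k_d)] ln[(k_2/k_d)(1 − D₀(k_2−k_d)/(k_d L₀))]
= [1/(0.419−0.360)] ln[(0.419/0.360)(1 − 3.30×0.05900/(0.360×20.1))]
= (1/0.05900) ln[1.164 × 0.9731] = 16.95 × ln(1.133) = 16.95 × 0.1245 = 2.110 d.
D_c = (k_d/k_2) L₀ e^(−k_d t_c) = (0.360/0.419) × 20.1 × e^(−0.360×2.110) = 0.8592 × 20.1 × 0.4679 = 8.080 mg/L.
Minimum DO = C_s − D_c = 8.72 − 8.080 = 0.6404 mg/L.
x_c = v t_c = 0.994 m/s × 2.110 d × 86400 s/d = 181200 m ≈ 181 km.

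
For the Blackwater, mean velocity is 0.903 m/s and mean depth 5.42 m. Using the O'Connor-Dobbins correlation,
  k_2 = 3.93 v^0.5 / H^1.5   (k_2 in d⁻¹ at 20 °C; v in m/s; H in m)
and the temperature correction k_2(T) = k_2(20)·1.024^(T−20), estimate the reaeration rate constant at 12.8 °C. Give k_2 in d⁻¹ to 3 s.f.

k_2(20) = 3.93 × 0.903^0.5 / 5.42^1.5 = 3.93 × 0.9503 / 12.62 = 0.2960 d⁻¹.
k_2(12.8) = 0.2960 × 1.024^(12.8−20) = 0.2960 × 0.8430 = 0.2495 d⁻¹.

k_2 ≈ 0.250 d⁻¹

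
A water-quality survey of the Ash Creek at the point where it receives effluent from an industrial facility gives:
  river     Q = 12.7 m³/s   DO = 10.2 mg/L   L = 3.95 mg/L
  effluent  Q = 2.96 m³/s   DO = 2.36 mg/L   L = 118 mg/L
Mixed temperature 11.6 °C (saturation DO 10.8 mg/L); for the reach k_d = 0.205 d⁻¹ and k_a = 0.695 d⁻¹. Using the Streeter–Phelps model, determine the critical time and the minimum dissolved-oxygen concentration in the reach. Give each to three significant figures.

Mixed DO = (12.7×10.2 + 2.96×2.36)/(12.7+2.96) = 136.5/15.66 = 8.718 mg/L.
Mixed L₀ = (12.7×3.95 + 2.96×118)/(15.66) = 399.4/15.66 = 25.51 mg/L.
Initial deficit D₀ = C_s − DO₀ = 10.8 − 8.718 = 2.082 mg/L.
t_c = (1/0.4900) ln[(0.695/0.205)(1 − 2.082×0.4900/(0.205×25.51))] = 2.041 × ln(2.729) = 2.049 d.
D_c = (0.205/0.695) × 25.51 × e^(−0.205×2.049) = 0.2950 × 25.51 × 0.6571 = 4.944 mg/L.
Minimum DO = 10.8 − 4.944 = 5.856 mg/L.

t_c ≈ 2.05 d; minimum DO ≈ 5.86 mg/L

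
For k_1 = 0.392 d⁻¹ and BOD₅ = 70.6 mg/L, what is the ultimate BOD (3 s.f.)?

BOD₅ = L₀(1 − e^(−5k_1)) ⇒ L₀ = BOD₅ / (1 − e^(−5×0.392))
= 70.6 / (1 − 0.1409) = 70.6 / 0.8591 = 82.18 mg/L.

L₀ ≈ 82.2 mg/L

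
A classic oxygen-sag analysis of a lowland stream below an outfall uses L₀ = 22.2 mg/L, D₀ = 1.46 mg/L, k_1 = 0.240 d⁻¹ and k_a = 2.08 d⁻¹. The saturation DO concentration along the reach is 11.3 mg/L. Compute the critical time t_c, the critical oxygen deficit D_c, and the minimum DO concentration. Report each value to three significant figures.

With k_a/k_1 = 8.667 and 1 − D₀(k_a−k_1)/(k_1 L₀) = 0.4958,
t_c = ln(8.667 × 0.4958) / (2.08 − 0.240) = ln(4.297) / 1.840 = 1.458/1.840 = 0.7923 d.
D_c = (k_1/k_a) L₀ e^(−k_1 t_c) = (0.240/2.08) × 22.2 × e^(−0.240×0.7923) = 0.1154 × 22.2 × 0.8268 = 2.118 mg/L.
Minimum DO = C_s − D_c = 11.3 − 2.118 = 9.182 mg/L.

t_c ≈ 0.792 d; D_c ≈ 2.12 mg/L; min DO ≈ 9.18 mg/L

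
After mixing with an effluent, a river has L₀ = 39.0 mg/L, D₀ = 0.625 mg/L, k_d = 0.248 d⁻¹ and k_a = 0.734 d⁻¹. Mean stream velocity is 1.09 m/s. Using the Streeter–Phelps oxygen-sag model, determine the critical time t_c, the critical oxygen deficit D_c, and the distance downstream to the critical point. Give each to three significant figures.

With k_a/k_d = 2.960 and 1 − D₀(k_a−k_d)/(k_d L₀) = 0.9686,
t_c = ln(2.960 × 0.9686) / (0.734 − 0.248) = ln(2.867) / 0.4860 = 1.053/0.4860 = 2.167 d.
D_c = (k_d/k_a) L₀ e^(−k_d t_c) = (0.248/0.734) × 39.0 × e^(−0.248×2.167) = 0.3379 × 39.0 × 0.5843 = 7.699 mg/L.
x_c = v t_c = 1.09 m/s × 2.167 d × 86400 s/d = 204100 m ≈ 204 km.

t_c ≈ 2.17 d; D_c ≈ 7.70 mg/L; x_c ≈ 204 km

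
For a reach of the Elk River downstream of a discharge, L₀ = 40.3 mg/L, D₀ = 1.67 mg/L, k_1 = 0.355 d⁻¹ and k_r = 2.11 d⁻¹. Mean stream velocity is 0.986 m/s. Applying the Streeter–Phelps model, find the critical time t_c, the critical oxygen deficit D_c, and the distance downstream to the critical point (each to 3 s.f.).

t_c ≈ 0.885 d; D_c ≈ 4.95 mg/L; x_c ≈ 75.4 km

With k_r/k_1 = 5.944 and 1 − D₀(k_r−k_1)/(k_1 L₀) = 0.7951,
t_c = ln(5.944 × 0.7951) / (2.11 − 0.355) = ln(4.726) / 1.755 = 1.553/1.755 = 0.8849 d.
L(t_c) = L₀ e^(−k_1 t_c) = 40.3 × 0.7304 = 29.44 mg/L, and at the critical point k_r D_c = k_1 L, so D_c = (0.355/2.11) × 29.44 = 4.952 mg/L.
x_c = v t_c = 0.986 m/s × 0.8849 d × 86400 s/d = 75390 m ≈ 75.4 km.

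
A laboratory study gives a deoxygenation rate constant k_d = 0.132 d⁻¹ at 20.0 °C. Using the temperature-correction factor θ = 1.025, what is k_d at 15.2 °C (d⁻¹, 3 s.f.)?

k_d(T₂) = k_d(T₁) · θ^(T₂−T₁) = 0.132 × 1.025^(15.2−20.0)
= 0.132 × 1.025^-4.80 = 0.132 × 0.8882 = 0.1172 d⁻¹.

k_d ≈ 0.117 d⁻¹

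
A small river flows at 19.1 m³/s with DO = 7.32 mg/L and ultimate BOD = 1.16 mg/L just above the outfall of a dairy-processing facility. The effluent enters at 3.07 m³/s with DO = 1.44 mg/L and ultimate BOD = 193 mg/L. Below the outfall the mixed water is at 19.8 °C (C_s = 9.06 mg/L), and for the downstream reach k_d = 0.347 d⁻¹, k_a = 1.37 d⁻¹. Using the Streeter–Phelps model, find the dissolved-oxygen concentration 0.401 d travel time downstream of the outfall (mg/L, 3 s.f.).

DO ≈ 4.83 mg/L

Mixed DO = (19.1×7.32 + 3.07×1.44)/(19.1+3.07) = 144.2/22.17 = 6.506 mg/L.
Mixed L₀ = (19.1×1.16 + 3.07×193)/(22.17) = 614.7/22.17 = 27.73 mg/L.
Initial deficit D₀ = C_s − DO₀ = 9.06 − 6.506 = 2.554 mg/L.
D(0.401) = [0.347×27.73/(1.37−0.347)](e^(−0.347×0.401) − e^(−1.37×0.401)) + 2.554 e^(−1.37×0.401)
= 9.404 × (0.8701 − 0.5773) + 2.554 × 0.5773 = 4.228 mg/L.
DO = 9.06 − 4.228 = 4.832 mg/L.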